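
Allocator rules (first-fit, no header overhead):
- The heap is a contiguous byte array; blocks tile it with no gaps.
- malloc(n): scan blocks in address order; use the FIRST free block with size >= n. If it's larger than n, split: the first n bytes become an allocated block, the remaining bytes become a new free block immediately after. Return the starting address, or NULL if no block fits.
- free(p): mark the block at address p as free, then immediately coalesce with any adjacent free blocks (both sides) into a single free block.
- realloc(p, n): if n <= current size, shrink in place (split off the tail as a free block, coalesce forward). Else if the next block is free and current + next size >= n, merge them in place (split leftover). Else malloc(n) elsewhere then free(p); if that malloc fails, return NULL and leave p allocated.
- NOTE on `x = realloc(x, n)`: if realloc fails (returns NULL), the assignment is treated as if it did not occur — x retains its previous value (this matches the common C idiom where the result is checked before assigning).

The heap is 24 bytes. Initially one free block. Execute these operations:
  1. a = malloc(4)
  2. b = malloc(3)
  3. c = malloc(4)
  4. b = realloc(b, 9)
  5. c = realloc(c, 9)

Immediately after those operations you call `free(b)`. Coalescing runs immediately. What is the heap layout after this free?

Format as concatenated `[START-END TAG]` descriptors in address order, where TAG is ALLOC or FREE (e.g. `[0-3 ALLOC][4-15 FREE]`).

Op 1: a = malloc(4) -> a = 0; heap: [0-3 ALLOC][4-23 FREE]
Op 2: b = malloc(3) -> b = 4; heap: [0-3 ALLOC][4-6 ALLOC][7-23 FREE]
Op 3: c = malloc(4) -> c = 7; heap: [0-3 ALLOC][4-6 ALLOC][7-10 ALLOC][11-23 FREE]
Op 4: b = realloc(b, 9) -> b = 11; heap: [0-3 ALLOC][4-6 FREE][7-10 ALLOC][11-19 ALLOC][20-23 FREE]
Op 5: c = realloc(c, 9) -> NULL (c unchanged); heap: [0-3 ALLOC][4-6 FREE][7-10 ALLOC][11-19 ALLOC][20-23 FREE]
free(b): b = 11 -> block [11-19 ALLOC]; mark free, coalesce with adjacent free neighbors -> [0-3 ALLOC][4-6 FREE][7-10 ALLOC][11-23 FREE]

Answer: [0-3 ALLOC][4-6 FREE][7-10 ALLOC][11-23 FREE]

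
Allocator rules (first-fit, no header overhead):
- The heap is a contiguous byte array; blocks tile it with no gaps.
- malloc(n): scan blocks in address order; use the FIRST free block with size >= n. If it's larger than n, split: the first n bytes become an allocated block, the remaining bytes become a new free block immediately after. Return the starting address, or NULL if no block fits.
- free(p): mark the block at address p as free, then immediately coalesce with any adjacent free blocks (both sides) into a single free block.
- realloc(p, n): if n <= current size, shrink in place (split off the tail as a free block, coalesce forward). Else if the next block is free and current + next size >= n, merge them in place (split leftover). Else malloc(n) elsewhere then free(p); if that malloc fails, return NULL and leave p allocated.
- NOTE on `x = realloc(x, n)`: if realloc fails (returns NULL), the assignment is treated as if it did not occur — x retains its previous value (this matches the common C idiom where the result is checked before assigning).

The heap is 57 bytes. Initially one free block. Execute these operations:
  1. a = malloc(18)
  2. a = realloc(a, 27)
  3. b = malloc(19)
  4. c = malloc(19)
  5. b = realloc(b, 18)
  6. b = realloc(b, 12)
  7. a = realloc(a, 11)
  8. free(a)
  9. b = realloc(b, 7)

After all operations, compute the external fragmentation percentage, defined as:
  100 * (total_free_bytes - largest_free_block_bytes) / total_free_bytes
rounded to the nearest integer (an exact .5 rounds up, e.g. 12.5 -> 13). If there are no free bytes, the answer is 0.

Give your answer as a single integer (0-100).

Op 1: a = malloc(18) -> a = 0; heap: [0-17 ALLOC][18-56 FREE]
Op 2: a = realloc(a, 27) -> a = 0; heap: [0-26 ALLOC][27-56 FREE]
Op 3: b = malloc(19) -> b = 27; heap: [0-26 ALLOC][27-45 ALLOC][46-56 FREE]
Op 4: c = malloc(19) -> c = NULL; heap: [0-26 ALLOC][27-45 ALLOC][46-56 FREE]
Op 5: b = realloc(b, 18) -> b = 27; heap: [0-26 ALLOC][27-44 ALLOC][45-56 FREE]
Op 6: b = realloc(b, 12) -> b = 27; heap: [0-26 ALLOC][27-38 ALLOC][39-56 FREE]
Op 7: a = realloc(a, 11) -> a = 0; heap: [0-10 ALLOC][11-26 FREE][27-38 ALLOC][39-56 FREE]
Op 8: free(a) -> (freed a); heap: [0-26 FREE][27-38 ALLOC][39-56 FREE]
Op 9: b = realloc(b, 7) -> b = 27; heap: [0-26 FREE][27-33 ALLOC][34-56 FREE]
Free blocks: [27 23] total_free=50 largest=27 -> 100*(50-27)/50 = 2300/50 = 46

Answer: 46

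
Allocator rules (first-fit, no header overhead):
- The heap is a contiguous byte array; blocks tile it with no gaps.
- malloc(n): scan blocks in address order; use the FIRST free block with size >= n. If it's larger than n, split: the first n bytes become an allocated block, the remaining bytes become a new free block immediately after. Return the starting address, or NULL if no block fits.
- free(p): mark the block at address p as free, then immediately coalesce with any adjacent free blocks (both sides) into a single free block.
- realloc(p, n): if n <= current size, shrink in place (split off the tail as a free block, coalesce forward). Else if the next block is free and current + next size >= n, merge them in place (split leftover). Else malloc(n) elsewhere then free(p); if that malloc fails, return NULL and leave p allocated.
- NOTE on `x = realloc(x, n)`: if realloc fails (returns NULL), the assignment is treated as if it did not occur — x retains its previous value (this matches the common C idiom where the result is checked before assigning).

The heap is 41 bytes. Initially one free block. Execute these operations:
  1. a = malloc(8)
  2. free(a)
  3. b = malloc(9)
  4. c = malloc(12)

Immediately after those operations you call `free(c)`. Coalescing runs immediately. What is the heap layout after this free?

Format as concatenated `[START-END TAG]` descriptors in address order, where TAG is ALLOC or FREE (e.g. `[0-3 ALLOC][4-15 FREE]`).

Answer: [0-8 ALLOC][9-40 FREE]

Derivation:
Op 1: a = malloc(8) -> a = 0; heap: [0-7 ALLOC][8-40 FREE]
Op 2: free(a) -> (freed a); heap: [0-40 FREE]
Op 3: b = malloc(9) -> b = 0; heap: [0-8 ALLOC][9-40 FREE]
Op 4: c = malloc(12) -> c = 9; heap: [0-8 ALLOC][9-20 ALLOC][21-40 FREE]
free(c): c = 9 -> block [9-20 ALLOC]; mark free, coalesce with adjacent free neighbors -> [0-8 ALLOC][9-40 FREE]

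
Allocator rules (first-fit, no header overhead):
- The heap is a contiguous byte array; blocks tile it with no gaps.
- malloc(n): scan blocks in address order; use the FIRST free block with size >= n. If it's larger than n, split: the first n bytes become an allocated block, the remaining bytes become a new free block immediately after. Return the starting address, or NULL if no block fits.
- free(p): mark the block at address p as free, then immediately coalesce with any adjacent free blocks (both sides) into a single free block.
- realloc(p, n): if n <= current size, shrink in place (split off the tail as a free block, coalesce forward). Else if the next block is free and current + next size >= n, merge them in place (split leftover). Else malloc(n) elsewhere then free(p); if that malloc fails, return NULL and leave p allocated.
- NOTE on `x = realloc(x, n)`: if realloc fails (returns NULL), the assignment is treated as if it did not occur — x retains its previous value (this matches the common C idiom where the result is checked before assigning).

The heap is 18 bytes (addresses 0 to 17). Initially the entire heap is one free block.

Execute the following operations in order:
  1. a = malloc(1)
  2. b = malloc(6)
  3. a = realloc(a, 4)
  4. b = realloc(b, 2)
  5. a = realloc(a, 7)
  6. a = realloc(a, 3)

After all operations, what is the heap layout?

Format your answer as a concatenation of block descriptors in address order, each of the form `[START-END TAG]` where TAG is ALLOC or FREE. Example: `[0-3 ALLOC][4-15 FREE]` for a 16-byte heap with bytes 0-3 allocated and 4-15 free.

Op 1: a = malloc(1) -> a = 0; heap: [0-0 ALLOC][1-17 FREE]
Op 2: b = malloc(6) -> b = 1; heap: [0-0 ALLOC][1-6 ALLOC][7-17 FREE]
Op 3: a = realloc(a, 4) -> a = 7; heap: [0-0 FREE][1-6 ALLOC][7-10 ALLOC][11-17 FREE]
Op 4: b = realloc(b, 2) -> b = 1; heap: [0-0 FREE][1-2 ALLOC][3-6 FREE][7-10 ALLOC][11-17 FREE]
Op 5: a = realloc(a, 7) -> a = 7; heap: [0-0 FREE][1-2 ALLOC][3-6 FREE][7-13 ALLOC][14-17 FREE]
Op 6: a = realloc(a, 3) -> a = 7; heap: [0-0 FREE][1-2 ALLOC][3-6 FREE][7-9 ALLOC][10-17 FREE]

Answer: [0-0 FREE][1-2 ALLOC][3-6 FREE][7-9 ALLOC][10-17 FREE]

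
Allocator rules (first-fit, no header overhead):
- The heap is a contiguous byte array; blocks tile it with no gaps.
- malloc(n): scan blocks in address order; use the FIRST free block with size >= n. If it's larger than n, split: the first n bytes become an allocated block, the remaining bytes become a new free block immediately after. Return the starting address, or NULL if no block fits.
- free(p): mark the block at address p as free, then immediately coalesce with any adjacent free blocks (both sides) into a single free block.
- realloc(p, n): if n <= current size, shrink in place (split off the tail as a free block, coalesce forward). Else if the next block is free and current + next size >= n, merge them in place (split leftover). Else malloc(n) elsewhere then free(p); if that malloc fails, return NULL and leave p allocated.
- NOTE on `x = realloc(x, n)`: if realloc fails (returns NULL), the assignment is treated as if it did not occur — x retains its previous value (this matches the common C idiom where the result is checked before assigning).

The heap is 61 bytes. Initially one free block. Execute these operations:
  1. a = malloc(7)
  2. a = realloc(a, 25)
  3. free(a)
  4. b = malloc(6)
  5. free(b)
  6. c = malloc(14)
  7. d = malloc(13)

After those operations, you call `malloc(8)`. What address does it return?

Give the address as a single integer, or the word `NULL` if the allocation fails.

Answer: 27

Derivation:
Op 1: a = malloc(7) -> a = 0; heap: [0-6 ALLOC][7-60 FREE]
Op 2: a = realloc(a, 25) -> a = 0; heap: [0-24 ALLOC][25-60 FREE]
Op 3: free(a) -> (freed a); heap: [0-60 FREE]
Op 4: b = malloc(6) -> b = 0; heap: [0-5 ALLOC][6-60 FREE]
Op 5: free(b) -> (freed b); heap: [0-60 FREE]
Op 6: c = malloc(14) -> c = 0; heap: [0-13 ALLOC][14-60 FREE]
Op 7: d = malloc(13) -> d = 14; heap: [0-13 ALLOC][14-26 ALLOC][27-60 FREE]
malloc(8): first-fit scan over [0-13 ALLOC][14-26 ALLOC][27-60 FREE] -> 27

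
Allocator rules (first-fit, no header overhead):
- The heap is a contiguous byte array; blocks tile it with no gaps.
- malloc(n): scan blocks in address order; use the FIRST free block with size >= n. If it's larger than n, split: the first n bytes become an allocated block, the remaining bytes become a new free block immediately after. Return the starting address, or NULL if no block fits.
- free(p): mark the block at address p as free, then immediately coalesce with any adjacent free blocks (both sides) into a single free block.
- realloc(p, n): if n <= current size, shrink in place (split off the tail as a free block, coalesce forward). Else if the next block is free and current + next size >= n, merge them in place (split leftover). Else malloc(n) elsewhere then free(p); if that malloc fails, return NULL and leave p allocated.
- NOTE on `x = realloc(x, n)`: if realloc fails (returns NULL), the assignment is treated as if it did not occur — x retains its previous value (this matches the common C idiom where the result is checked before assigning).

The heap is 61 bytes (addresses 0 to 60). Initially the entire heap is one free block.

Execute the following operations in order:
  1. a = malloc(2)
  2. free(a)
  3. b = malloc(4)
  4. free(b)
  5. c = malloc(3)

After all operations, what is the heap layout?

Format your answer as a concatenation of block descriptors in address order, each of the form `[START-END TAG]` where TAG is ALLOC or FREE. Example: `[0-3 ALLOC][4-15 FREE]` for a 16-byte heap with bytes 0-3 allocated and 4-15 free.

Answer: [0-2 ALLOC][3-60 FREE]

Derivation:
Op 1: a = malloc(2) -> a = 0; heap: [0-1 ALLOC][2-60 FREE]
Op 2: free(a) -> (freed a); heap: [0-60 FREE]
Op 3: b = malloc(4) -> b = 0; heap: [0-3 ALLOC][4-60 FREE]
Op 4: free(b) -> (freed b); heap: [0-60 FREE]
Op 5: c = malloc(3) -> c = 0; heap: [0-2 ALLOC][3-60 FREE]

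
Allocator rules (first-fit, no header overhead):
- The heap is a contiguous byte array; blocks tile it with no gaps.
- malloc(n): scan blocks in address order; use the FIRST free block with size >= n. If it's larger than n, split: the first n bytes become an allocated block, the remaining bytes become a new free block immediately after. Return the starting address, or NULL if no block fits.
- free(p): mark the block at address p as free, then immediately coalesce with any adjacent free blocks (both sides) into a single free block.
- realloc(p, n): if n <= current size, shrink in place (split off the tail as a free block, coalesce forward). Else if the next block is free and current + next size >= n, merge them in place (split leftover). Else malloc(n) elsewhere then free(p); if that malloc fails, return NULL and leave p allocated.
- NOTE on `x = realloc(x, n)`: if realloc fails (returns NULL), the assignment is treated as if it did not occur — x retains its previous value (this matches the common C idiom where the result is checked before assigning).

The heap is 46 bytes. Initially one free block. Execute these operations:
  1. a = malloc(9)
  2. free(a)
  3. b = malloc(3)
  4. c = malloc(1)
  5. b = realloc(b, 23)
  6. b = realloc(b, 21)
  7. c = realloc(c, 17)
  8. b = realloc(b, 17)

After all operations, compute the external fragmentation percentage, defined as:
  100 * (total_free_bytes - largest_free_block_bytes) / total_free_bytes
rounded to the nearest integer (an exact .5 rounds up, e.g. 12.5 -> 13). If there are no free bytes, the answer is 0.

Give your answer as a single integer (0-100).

Answer: 67

Derivation:
Op 1: a = malloc(9) -> a = 0; heap: [0-8 ALLOC][9-45 FREE]
Op 2: free(a) -> (freed a); heap: [0-45 FREE]
Op 3: b = malloc(3) -> b = 0; heap: [0-2 ALLOC][3-45 FREE]
Op 4: c = malloc(1) -> c = 3; heap: [0-2 ALLOC][3-3 ALLOC][4-45 FREE]
Op 5: b = realloc(b, 23) -> b = 4; heap: [0-2 FREE][3-3 ALLOC][4-26 ALLOC][27-45 FREE]
Op 6: b = realloc(b, 21) -> b = 4; heap: [0-2 FREE][3-3 ALLOC][4-24 ALLOC][25-45 FREE]
Op 7: c = realloc(c, 17) -> c = 25; heap: [0-3 FREE][4-24 ALLOC][25-41 ALLOC][42-45 FREE]
Op 8: b = realloc(b, 17) -> b = 4; heap: [0-3 FREE][4-20 ALLOC][21-24 FREE][25-41 ALLOC][42-45 FREE]
Free blocks: [4 4 4] total_free=12 largest=4 -> 100*(12-4)/12 = 800/12 ≈ 66.667 -> rounds to 67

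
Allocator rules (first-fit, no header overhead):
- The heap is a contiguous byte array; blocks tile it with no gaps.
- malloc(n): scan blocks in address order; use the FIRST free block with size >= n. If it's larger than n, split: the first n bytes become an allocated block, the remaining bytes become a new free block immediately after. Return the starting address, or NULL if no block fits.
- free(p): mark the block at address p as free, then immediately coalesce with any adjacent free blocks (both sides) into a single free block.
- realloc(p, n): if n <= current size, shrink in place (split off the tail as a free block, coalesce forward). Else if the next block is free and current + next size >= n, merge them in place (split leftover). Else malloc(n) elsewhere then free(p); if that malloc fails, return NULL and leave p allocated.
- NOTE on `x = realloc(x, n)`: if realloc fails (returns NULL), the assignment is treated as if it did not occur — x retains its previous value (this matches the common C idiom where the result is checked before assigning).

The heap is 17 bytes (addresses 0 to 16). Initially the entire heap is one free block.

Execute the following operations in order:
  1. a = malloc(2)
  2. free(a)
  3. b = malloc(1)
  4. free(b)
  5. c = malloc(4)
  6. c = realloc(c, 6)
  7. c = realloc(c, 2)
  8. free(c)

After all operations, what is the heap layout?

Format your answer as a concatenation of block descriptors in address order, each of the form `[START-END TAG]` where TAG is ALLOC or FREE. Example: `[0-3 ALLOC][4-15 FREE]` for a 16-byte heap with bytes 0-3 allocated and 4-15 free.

Answer: [0-16 FREE]

Derivation:
Op 1: a = malloc(2) -> a = 0; heap: [0-1 ALLOC][2-16 FREE]
Op 2: free(a) -> (freed a); heap: [0-16 FREE]
Op 3: b = malloc(1) -> b = 0; heap: [0-0 ALLOC][1-16 FREE]
Op 4: free(b) -> (freed b); heap: [0-16 FREE]
Op 5: c = malloc(4) -> c = 0; heap: [0-3 ALLOC][4-16 FREE]
Op 6: c = realloc(c, 6) -> c = 0; heap: [0-5 ALLOC][6-16 FREE]
Op 7: c = realloc(c, 2) -> c = 0; heap: [0-1 ALLOC][2-16 FREE]
Op 8: free(c) -> (freed c); heap: [0-16 FREE]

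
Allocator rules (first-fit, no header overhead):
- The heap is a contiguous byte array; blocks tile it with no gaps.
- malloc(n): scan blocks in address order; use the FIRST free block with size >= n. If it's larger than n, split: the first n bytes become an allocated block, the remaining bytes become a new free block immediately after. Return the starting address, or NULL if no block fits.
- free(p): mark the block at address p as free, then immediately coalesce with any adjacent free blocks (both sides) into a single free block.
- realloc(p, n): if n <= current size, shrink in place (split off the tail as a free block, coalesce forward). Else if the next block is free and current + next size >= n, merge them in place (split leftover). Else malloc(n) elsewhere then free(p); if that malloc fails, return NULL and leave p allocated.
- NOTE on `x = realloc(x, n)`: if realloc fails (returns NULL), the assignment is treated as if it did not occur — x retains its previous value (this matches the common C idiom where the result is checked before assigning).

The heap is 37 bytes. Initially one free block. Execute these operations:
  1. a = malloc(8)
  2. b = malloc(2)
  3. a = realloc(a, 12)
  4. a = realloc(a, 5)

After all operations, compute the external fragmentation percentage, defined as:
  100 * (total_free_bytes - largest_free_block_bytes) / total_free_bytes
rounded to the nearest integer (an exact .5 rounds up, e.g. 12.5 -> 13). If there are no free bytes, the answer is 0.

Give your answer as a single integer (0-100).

Answer: 27

Derivation:
Op 1: a = malloc(8) -> a = 0; heap: [0-7 ALLOC][8-36 FREE]
Op 2: b = malloc(2) -> b = 8; heap: [0-7 ALLOC][8-9 ALLOC][10-36 FREE]
Op 3: a = realloc(a, 12) -> a = 10; heap: [0-7 FREE][8-9 ALLOC][10-21 ALLOC][22-36 FREE]
Op 4: a = realloc(a, 5) -> a = 10; heap: [0-7 FREE][8-9 ALLOC][10-14 ALLOC][15-36 FREE]
Free blocks: [8 22] total_free=30 largest=22 -> 100*(30-22)/30 = 800/30 ≈ 26.667 -> rounds to 27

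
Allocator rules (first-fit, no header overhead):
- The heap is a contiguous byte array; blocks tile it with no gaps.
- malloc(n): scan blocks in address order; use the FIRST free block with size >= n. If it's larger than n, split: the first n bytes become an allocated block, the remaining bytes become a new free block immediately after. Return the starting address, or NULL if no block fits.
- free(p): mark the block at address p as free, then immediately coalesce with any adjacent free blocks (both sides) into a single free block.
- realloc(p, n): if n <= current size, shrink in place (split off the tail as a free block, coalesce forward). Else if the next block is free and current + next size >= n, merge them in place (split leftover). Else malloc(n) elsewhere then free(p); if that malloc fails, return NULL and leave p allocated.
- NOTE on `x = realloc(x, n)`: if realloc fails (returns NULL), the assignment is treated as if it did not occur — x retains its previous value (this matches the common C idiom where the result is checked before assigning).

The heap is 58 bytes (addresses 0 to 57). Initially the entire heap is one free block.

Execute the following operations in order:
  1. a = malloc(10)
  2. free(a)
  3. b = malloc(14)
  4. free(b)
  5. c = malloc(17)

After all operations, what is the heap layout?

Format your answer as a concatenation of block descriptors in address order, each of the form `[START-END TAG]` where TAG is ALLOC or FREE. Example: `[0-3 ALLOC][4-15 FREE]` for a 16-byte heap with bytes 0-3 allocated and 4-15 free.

Op 1: a = malloc(10) -> a = 0; heap: [0-9 ALLOC][10-57 FREE]
Op 2: free(a) -> (freed a); heap: [0-57 FREE]
Op 3: b = malloc(14) -> b = 0; heap: [0-13 ALLOC][14-57 FREE]
Op 4: free(b) -> (freed b); heap: [0-57 FREE]
Op 5: c = malloc(17) -> c = 0; heap: [0-16 ALLOC][17-57 FREE]

Answer: [0-16 ALLOC][17-57 FREE]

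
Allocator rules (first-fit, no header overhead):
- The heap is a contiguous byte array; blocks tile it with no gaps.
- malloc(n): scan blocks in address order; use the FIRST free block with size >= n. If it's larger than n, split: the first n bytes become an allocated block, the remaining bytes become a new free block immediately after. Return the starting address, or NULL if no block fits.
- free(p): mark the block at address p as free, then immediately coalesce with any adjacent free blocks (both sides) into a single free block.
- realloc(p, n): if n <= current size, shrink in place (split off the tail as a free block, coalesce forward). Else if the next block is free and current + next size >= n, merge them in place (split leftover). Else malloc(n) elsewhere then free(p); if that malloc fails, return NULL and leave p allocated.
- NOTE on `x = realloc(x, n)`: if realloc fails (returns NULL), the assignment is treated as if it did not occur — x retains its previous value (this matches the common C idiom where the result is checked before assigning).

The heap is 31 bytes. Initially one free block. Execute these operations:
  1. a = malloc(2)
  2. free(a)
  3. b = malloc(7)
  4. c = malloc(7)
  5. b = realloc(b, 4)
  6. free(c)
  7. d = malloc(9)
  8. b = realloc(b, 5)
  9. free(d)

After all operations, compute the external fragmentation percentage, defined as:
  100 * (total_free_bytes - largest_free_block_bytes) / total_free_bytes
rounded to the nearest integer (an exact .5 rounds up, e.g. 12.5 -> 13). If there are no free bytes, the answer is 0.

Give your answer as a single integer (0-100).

Answer: 50

Derivation:
Op 1: a = malloc(2) -> a = 0; heap: [0-1 ALLOC][2-30 FREE]
Op 2: free(a) -> (freed a); heap: [0-30 FREE]
Op 3: b = malloc(7) -> b = 0; heap: [0-6 ALLOC][7-30 FREE]
Op 4: c = malloc(7) -> c = 7; heap: [0-6 ALLOC][7-13 ALLOC][14-30 FREE]
Op 5: b = realloc(b, 4) -> b = 0; heap: [0-3 ALLOC][4-6 FREE][7-13 ALLOC][14-30 FREE]
Op 6: free(c) -> (freed c); heap: [0-3 ALLOC][4-30 FREE]
Op 7: d = malloc(9) -> d = 4; heap: [0-3 ALLOC][4-12 ALLOC][13-30 FREE]
Op 8: b = realloc(b, 5) -> b = 13; heap: [0-3 FREE][4-12 ALLOC][13-17 ALLOC][18-30 FREE]
Op 9: free(d) -> (freed d); heap: [0-12 FREE][13-17 ALLOC][18-30 FREE]
Free blocks: [13 13] total_free=26 largest=13 -> 100*(26-13)/26 = 1300/26 = 50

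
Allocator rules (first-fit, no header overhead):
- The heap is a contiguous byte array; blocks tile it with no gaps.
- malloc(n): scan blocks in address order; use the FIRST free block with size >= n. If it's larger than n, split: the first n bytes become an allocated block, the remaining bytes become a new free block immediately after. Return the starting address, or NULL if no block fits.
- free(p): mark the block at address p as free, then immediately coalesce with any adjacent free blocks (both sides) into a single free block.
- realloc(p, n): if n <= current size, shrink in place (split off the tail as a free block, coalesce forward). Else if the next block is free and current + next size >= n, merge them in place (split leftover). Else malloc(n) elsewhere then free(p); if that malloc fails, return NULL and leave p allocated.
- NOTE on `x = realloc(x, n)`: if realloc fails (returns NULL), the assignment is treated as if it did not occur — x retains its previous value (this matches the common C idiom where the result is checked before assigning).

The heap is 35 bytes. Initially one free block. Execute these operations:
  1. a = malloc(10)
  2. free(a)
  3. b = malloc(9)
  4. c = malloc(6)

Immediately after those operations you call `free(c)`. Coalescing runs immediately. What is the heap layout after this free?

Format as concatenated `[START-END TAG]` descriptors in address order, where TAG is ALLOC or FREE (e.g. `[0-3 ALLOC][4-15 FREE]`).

Answer: [0-8 ALLOC][9-34 FREE]

Derivation:
Op 1: a = malloc(10) -> a = 0; heap: [0-9 ALLOC][10-34 FREE]
Op 2: free(a) -> (freed a); heap: [0-34 FREE]
Op 3: b = malloc(9) -> b = 0; heap: [0-8 ALLOC][9-34 FREE]
Op 4: c = malloc(6) -> c = 9; heap: [0-8 ALLOC][9-14 ALLOC][15-34 FREE]
free(c): c = 9 -> block [9-14 ALLOC]; mark free, coalesce with adjacent free neighbors -> [0-8 ALLOC][9-34 FREE]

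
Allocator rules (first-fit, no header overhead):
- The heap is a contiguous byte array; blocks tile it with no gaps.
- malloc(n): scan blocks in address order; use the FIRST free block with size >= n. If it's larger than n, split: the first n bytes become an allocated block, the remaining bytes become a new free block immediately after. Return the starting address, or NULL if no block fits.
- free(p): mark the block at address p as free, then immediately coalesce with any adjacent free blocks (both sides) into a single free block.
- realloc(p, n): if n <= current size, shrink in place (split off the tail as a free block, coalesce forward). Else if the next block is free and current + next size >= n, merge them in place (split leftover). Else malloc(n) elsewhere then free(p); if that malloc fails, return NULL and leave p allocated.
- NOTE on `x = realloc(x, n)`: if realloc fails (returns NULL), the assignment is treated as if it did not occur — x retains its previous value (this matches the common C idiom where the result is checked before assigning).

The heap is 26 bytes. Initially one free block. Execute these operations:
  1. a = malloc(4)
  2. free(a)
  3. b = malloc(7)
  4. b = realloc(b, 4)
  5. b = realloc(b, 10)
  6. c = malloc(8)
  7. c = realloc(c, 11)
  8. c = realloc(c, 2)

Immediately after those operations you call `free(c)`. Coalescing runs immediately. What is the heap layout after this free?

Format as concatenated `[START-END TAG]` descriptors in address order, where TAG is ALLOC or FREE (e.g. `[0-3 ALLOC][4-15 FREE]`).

Op 1: a = malloc(4) -> a = 0; heap: [0-3 ALLOC][4-25 FREE]
Op 2: free(a) -> (freed a); heap: [0-25 FREE]
Op 3: b = malloc(7) -> b = 0; heap: [0-6 ALLOC][7-25 FREE]
Op 4: b = realloc(b, 4) -> b = 0; heap: [0-3 ALLOC][4-25 FREE]
Op 5: b = realloc(b, 10) -> b = 0; heap: [0-9 ALLOC][10-25 FREE]
Op 6: c = malloc(8) -> c = 10; heap: [0-9 ALLOC][10-17 ALLOC][18-25 FREE]
Op 7: c = realloc(c, 11) -> c = 10; heap: [0-9 ALLOC][10-20 ALLOC][21-25 FREE]
Op 8: c = realloc(c, 2) -> c = 10; heap: [0-9 ALLOC][10-11 ALLOC][12-25 FREE]
free(c): c = 10 -> block [10-11 ALLOC]; mark free, coalesce with adjacent free neighbors -> [0-9 ALLOC][10-25 FREE]

Answer: [0-9 ALLOC][10-25 FREE]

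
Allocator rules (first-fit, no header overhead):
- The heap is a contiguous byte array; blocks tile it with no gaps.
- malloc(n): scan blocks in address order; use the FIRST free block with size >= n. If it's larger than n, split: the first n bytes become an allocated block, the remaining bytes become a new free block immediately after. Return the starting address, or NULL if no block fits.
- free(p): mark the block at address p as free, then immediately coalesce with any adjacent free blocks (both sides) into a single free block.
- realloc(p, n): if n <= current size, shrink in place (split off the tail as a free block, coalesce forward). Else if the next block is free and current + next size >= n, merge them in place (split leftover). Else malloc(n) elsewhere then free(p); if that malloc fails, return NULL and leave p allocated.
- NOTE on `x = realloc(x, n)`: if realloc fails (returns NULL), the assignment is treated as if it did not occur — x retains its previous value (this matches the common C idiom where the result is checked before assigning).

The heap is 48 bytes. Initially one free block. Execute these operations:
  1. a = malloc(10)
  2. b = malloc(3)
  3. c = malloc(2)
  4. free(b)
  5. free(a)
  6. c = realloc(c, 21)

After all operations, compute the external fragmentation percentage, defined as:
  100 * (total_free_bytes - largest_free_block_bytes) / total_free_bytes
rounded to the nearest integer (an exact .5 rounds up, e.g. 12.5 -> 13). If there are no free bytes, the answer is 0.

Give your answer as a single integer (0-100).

Answer: 48

Derivation:
Op 1: a = malloc(10) -> a = 0; heap: [0-9 ALLOC][10-47 FREE]
Op 2: b = malloc(3) -> b = 10; heap: [0-9 ALLOC][10-12 ALLOC][13-47 FREE]
Op 3: c = malloc(2) -> c = 13; heap: [0-9 ALLOC][10-12 ALLOC][13-14 ALLOC][15-47 FREE]
Op 4: free(b) -> (freed b); heap: [0-9 ALLOC][10-12 FREE][13-14 ALLOC][15-47 FREE]
Op 5: free(a) -> (freed a); heap: [0-12 FREE][13-14 ALLOC][15-47 FREE]
Op 6: c = realloc(c, 21) -> c = 13; heap: [0-12 FREE][13-33 ALLOC][34-47 FREE]
Free blocks: [13 14] total_free=27 largest=14 -> 100*(27-14)/27 = 1300/27 ≈ 48.148 -> rounds to 48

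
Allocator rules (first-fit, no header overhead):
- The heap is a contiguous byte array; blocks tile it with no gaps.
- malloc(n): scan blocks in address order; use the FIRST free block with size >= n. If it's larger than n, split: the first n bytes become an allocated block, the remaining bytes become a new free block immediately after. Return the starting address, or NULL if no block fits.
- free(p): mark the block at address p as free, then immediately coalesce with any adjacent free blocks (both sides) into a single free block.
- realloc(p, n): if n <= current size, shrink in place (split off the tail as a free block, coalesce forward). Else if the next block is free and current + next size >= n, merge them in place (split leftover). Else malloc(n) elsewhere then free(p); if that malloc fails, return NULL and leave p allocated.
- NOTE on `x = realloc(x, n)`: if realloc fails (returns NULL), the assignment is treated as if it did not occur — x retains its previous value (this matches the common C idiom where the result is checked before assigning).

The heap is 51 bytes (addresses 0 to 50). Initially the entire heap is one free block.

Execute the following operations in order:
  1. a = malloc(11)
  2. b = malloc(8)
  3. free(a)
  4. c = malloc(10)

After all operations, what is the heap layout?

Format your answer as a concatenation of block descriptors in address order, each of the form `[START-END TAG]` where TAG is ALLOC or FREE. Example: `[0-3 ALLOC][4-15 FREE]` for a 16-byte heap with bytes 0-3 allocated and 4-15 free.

Answer: [0-9 ALLOC][10-10 FREE][11-18 ALLOC][19-50 FREE]

Derivation:
Op 1: a = malloc(11) -> a = 0; heap: [0-10 ALLOC][11-50 FREE]
Op 2: b = malloc(8) -> b = 11; heap: [0-10 ALLOC][11-18 ALLOC][19-50 FREE]
Op 3: free(a) -> (freed a); heap: [0-10 FREE][11-18 ALLOC][19-50 FREE]
Op 4: c = malloc(10) -> c = 0; heap: [0-9 ALLOC][10-10 FREE][11-18 ALLOC][19-50 FREE]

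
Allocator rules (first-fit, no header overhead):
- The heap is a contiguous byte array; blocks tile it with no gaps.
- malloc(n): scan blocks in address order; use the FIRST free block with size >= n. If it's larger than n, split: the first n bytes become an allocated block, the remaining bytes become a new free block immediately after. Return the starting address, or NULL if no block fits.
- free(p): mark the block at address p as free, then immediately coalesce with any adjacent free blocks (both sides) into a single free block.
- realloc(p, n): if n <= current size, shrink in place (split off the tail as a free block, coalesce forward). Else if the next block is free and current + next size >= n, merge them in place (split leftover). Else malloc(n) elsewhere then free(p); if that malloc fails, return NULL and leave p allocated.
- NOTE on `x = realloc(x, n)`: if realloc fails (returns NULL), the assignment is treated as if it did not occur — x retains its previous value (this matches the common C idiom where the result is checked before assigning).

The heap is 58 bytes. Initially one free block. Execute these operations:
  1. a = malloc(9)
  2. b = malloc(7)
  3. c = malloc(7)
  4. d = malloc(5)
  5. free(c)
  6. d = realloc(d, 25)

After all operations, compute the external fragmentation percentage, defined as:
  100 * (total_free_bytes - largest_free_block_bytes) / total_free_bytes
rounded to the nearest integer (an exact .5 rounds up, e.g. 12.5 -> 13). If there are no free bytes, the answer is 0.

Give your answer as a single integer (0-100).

Answer: 41

Derivation:
Op 1: a = malloc(9) -> a = 0; heap: [0-8 ALLOC][9-57 FREE]
Op 2: b = malloc(7) -> b = 9; heap: [0-8 ALLOC][9-15 ALLOC][16-57 FREE]
Op 3: c = malloc(7) -> c = 16; heap: [0-8 ALLOC][9-15 ALLOC][16-22 ALLOC][23-57 FREE]
Op 4: d = malloc(5) -> d = 23; heap: [0-8 ALLOC][9-15 ALLOC][16-22 ALLOC][23-27 ALLOC][28-57 FREE]
Op 5: free(c) -> (freed c); heap: [0-8 ALLOC][9-15 ALLOC][16-22 FREE][23-27 ALLOC][28-57 FREE]
Op 6: d = realloc(d, 25) -> d = 23; heap: [0-8 ALLOC][9-15 ALLOC][16-22 FREE][23-47 ALLOC][48-57 FREE]
Free blocks: [7 10] total_free=17 largest=10 -> 100*(17-10)/17 = 700/17 ≈ 41.176 -> rounds to 41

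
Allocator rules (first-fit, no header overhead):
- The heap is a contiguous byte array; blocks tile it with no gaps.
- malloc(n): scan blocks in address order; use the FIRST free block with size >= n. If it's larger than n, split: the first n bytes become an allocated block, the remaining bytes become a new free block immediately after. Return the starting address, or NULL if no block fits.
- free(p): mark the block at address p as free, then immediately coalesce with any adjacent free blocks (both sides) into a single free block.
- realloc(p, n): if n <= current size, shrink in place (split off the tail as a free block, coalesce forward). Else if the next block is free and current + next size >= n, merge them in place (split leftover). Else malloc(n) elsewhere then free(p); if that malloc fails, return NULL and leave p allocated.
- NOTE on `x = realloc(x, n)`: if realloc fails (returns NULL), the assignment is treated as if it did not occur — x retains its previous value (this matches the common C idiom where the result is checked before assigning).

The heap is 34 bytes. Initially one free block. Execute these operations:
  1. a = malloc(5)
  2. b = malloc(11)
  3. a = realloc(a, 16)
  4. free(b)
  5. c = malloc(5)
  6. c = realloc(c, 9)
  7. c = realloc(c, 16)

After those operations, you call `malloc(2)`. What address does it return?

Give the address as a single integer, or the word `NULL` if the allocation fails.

Op 1: a = malloc(5) -> a = 0; heap: [0-4 ALLOC][5-33 FREE]
Op 2: b = malloc(11) -> b = 5; heap: [0-4 ALLOC][5-15 ALLOC][16-33 FREE]
Op 3: a = realloc(a, 16) -> a = 16; heap: [0-4 FREE][5-15 ALLOC][16-31 ALLOC][32-33 FREE]
Op 4: free(b) -> (freed b); heap: [0-15 FREE][16-31 ALLOC][32-33 FREE]
Op 5: c = malloc(5) -> c = 0; heap: [0-4 ALLOC][5-15 FREE][16-31 ALLOC][32-33 FREE]
Op 6: c = realloc(c, 9) -> c = 0; heap: [0-8 ALLOC][9-15 FREE][16-31 ALLOC][32-33 FREE]
Op 7: c = realloc(c, 16) -> c = 0; heap: [0-15 ALLOC][16-31 ALLOC][32-33 FREE]
malloc(2): first-fit scan over [0-15 ALLOC][16-31 ALLOC][32-33 FREE] -> 32

Answer: 32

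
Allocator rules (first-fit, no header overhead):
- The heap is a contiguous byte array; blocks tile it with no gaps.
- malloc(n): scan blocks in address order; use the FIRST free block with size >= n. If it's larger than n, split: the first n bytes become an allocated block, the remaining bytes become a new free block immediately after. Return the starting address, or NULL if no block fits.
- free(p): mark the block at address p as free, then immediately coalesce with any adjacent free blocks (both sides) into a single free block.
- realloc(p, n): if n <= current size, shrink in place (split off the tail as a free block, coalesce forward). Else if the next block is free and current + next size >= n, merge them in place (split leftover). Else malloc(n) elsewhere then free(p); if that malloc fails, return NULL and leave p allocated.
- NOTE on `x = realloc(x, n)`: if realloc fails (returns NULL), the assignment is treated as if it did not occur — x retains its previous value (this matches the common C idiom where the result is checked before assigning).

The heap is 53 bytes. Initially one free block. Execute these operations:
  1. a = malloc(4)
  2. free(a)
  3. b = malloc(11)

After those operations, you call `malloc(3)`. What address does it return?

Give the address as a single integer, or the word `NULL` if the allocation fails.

Op 1: a = malloc(4) -> a = 0; heap: [0-3 ALLOC][4-52 FREE]
Op 2: free(a) -> (freed a); heap: [0-52 FREE]
Op 3: b = malloc(11) -> b = 0; heap: [0-10 ALLOC][11-52 FREE]
malloc(3): first-fit scan over [0-10 ALLOC][11-52 FREE] -> 11

Answer: 11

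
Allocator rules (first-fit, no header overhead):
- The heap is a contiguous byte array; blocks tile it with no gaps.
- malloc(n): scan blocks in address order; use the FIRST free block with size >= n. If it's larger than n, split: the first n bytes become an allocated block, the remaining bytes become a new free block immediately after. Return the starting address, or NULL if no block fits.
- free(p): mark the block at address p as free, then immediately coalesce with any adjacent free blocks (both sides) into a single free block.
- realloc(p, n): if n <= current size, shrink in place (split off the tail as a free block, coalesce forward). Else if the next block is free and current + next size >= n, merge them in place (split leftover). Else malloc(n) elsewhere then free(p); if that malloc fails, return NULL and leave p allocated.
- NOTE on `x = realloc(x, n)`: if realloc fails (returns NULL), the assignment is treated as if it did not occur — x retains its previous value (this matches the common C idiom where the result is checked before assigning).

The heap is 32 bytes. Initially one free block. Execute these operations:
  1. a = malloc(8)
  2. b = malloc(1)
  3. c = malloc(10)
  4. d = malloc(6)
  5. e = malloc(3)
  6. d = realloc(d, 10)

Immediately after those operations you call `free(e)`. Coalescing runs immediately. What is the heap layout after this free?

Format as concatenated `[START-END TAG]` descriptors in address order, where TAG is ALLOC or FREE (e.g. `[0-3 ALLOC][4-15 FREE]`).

Answer: [0-7 ALLOC][8-8 ALLOC][9-18 ALLOC][19-24 ALLOC][25-31 FREE]

Derivation:
Op 1: a = malloc(8) -> a = 0; heap: [0-7 ALLOC][8-31 FREE]
Op 2: b = malloc(1) -> b = 8; heap: [0-7 ALLOC][8-8 ALLOC][9-31 FREE]
Op 3: c = malloc(10) -> c = 9; heap: [0-7 ALLOC][8-8 ALLOC][9-18 ALLOC][19-31 FREE]
Op 4: d = malloc(6) -> d = 19; heap: [0-7 ALLOC][8-8 ALLOC][9-18 ALLOC][19-24 ALLOC][25-31 FREE]
Op 5: e = malloc(3) -> e = 25; heap: [0-7 ALLOC][8-8 ALLOC][9-18 ALLOC][19-24 ALLOC][25-27 ALLOC][28-31 FREE]
Op 6: d = realloc(d, 10) -> NULL (d unchanged); heap: [0-7 ALLOC][8-8 ALLOC][9-18 ALLOC][19-24 ALLOC][25-27 ALLOC][28-31 FREE]
free(e): e = 25 -> block [25-27 ALLOC]; mark free, coalesce with adjacent free neighbors -> [0-7 ALLOC][8-8 ALLOC][9-18 ALLOC][19-24 ALLOC][25-31 FREE]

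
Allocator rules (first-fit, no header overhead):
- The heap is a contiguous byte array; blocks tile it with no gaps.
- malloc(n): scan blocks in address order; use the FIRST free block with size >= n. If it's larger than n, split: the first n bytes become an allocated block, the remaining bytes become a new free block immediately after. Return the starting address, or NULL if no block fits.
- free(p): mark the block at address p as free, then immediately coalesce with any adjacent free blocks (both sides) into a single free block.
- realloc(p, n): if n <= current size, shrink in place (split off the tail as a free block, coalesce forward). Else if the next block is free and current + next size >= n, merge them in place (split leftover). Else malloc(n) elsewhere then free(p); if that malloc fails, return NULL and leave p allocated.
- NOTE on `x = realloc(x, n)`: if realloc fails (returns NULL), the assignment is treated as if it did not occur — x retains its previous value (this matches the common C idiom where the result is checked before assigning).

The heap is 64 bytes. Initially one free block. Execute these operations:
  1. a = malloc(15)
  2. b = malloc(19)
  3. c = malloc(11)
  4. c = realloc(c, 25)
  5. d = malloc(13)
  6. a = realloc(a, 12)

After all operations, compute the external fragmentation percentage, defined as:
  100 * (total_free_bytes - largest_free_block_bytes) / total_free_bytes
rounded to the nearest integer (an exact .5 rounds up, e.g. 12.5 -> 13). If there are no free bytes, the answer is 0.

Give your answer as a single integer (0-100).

Op 1: a = malloc(15) -> a = 0; heap: [0-14 ALLOC][15-63 FREE]
Op 2: b = malloc(19) -> b = 15; heap: [0-14 ALLOC][15-33 ALLOC][34-63 FREE]
Op 3: c = malloc(11) -> c = 34; heap: [0-14 ALLOC][15-33 ALLOC][34-44 ALLOC][45-63 FREE]
Op 4: c = realloc(c, 25) -> c = 34; heap: [0-14 ALLOC][15-33 ALLOC][34-58 ALLOC][59-63 FREE]
Op 5: d = malloc(13) -> d = NULL; heap: [0-14 ALLOC][15-33 ALLOC][34-58 ALLOC][59-63 FREE]
Op 6: a = realloc(a, 12) -> a = 0; heap: [0-11 ALLOC][12-14 FREE][15-33 ALLOC][34-58 ALLOC][59-63 FREE]
Free blocks: [3 5] total_free=8 largest=5 -> 100*(8-5)/8 = 300/8 = 37.5 -> rounds to 38

Answer: 38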